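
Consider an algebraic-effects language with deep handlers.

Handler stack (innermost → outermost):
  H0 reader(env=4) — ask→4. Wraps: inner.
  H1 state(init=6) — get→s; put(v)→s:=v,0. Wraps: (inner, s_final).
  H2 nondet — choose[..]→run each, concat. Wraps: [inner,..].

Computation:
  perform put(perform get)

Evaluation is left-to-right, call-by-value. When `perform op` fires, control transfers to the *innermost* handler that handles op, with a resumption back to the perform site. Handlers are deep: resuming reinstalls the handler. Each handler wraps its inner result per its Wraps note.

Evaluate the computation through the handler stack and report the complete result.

Answer: [(0, 6)]

Evaluation trace:
get @ H1 ⇒ 6
put(6) @ H1 ⇒ s:=6
H0 returns 0
H1 returns (0, 6)
H2 returns [(0, 6)]
= [(0, 6)]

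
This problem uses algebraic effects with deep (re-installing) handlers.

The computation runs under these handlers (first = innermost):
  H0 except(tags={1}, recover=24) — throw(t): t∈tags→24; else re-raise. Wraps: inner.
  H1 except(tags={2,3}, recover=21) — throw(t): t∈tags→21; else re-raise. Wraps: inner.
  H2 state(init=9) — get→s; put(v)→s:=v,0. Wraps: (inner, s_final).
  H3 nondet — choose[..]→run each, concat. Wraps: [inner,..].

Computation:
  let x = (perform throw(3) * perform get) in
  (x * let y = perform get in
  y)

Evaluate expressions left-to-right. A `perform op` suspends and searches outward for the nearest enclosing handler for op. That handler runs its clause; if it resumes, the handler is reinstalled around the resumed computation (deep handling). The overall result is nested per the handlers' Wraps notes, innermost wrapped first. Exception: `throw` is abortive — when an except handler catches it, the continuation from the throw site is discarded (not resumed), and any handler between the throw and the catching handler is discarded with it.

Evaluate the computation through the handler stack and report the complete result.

Answer: [(21, 9)]

Working:
throw(3) @ H0 re-raised
throw(3) @ H1 caught ⇒ 21
H2 returns (21, 9)
H3 returns [(21, 9)]
= [(21, 9)]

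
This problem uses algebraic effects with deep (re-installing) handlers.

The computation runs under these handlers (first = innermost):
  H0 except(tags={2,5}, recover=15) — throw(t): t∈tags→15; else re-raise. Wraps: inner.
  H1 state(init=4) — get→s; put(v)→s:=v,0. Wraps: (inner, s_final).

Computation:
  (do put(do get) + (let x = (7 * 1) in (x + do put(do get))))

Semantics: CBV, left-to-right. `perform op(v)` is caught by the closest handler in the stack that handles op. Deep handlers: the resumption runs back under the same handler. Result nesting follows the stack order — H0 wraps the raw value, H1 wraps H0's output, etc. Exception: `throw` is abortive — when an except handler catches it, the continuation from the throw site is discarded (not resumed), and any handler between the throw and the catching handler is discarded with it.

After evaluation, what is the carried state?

Working:
get @ H1 ⇒ 4
put(4) @ H1 ⇒ s:=4
get @ H1 ⇒ 4
put(4) @ H1 ⇒ s:=4
H0 returns 7
H1 returns (7, 4)
= (7, 4)

Answer: 4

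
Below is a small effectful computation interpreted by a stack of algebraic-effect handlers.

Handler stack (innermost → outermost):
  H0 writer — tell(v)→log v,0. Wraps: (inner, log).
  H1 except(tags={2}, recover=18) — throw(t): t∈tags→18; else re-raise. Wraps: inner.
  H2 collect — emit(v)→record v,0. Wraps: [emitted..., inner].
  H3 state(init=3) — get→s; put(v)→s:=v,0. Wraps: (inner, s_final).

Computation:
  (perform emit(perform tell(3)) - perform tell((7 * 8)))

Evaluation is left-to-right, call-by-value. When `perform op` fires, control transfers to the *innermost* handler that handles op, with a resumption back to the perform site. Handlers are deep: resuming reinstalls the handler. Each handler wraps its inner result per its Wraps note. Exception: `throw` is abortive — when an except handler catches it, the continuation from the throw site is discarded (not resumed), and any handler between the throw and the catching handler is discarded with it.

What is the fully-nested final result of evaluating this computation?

Answer: ([0, (0, (3, 56))], 3)

Working:
tell(3) @ H0 ⇒ log+=3
emit(0) @ H2 ⇒ out+=0
tell(56) @ H0 ⇒ log+=56
H0 returns (0, (3, 56))
H1 returns (0, (3, 56))
H2 returns [0, (0, (3, 56))]
H3 returns ([0, (0, (3, 56))], 3)
= ([0, (0, (3, 56))], 3)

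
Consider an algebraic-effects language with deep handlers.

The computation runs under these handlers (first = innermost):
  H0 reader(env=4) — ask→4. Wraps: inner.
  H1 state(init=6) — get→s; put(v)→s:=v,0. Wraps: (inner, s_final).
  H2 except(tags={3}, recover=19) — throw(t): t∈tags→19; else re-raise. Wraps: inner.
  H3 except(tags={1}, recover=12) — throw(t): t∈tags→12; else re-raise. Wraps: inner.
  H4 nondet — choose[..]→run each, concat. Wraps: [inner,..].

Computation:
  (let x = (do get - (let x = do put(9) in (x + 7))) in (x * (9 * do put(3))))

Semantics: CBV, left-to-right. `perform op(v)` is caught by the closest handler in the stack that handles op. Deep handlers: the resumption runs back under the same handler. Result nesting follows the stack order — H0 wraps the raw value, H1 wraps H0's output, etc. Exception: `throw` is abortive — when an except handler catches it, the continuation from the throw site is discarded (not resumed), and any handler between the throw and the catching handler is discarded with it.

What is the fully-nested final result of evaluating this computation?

Evaluation trace:
get @ H1 ⇒ 6
put(9) @ H1 ⇒ s:=9
put(3) @ H1 ⇒ s:=3
H0 returns 0
H1 returns (0, 3)
H2 returns (0, 3)
H3 returns (0, 3)
H4 returns [(0, 3)]
= [(0, 3)]

Answer: [(0, 3)]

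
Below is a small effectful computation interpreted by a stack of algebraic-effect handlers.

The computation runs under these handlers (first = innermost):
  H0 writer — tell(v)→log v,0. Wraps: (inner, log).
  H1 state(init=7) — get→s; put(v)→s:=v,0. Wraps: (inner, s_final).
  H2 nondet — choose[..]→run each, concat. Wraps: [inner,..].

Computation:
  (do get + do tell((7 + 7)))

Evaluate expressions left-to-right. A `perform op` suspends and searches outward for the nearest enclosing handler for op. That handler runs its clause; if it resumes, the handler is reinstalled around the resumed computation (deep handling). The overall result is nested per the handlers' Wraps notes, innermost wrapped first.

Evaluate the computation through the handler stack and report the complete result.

Step-by-step:
get @ H1 ⇒ 7
tell(14) @ H0 ⇒ log+=14
H0 returns (7, (14))
H1 returns ((7, (14)), 7)
H2 returns [((7, (14)), 7)]
= [((7, (14)), 7)]

Answer: [((7, (14)), 7)]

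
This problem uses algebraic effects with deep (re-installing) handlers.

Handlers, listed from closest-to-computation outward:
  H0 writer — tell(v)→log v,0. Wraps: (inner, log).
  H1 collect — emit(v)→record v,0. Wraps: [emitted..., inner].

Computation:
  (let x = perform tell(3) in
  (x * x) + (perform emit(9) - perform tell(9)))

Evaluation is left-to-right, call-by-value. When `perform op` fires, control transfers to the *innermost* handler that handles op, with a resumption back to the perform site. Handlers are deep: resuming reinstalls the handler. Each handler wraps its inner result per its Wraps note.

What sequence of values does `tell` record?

Answer: (3, 9)

Step-by-step:
tell(3) @ H0 ⇒ log+=3
emit(9) @ H1 ⇒ out+=9
tell(9) @ H0 ⇒ log+=9
H0 returns (0, (3, 9))
H1 returns [9, (0, (3, 9))]
= [9, (0, (3, 9))]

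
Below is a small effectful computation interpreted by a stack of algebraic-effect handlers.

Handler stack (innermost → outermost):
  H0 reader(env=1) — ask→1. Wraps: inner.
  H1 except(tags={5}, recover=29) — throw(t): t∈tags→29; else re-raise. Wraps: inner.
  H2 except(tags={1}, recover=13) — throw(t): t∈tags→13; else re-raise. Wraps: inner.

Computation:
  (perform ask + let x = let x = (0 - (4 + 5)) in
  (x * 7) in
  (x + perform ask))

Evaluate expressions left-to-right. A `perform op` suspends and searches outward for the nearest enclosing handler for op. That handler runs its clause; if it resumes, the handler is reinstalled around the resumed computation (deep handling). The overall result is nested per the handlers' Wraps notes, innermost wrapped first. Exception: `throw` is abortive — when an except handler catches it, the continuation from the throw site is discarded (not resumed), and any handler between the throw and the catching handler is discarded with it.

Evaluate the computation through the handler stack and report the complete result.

Step-by-step:
ask @ H0 ⇒ 1
ask @ H0 ⇒ 1
H0 returns -61
H1 returns -61
H2 returns -61
= -61

Answer: -61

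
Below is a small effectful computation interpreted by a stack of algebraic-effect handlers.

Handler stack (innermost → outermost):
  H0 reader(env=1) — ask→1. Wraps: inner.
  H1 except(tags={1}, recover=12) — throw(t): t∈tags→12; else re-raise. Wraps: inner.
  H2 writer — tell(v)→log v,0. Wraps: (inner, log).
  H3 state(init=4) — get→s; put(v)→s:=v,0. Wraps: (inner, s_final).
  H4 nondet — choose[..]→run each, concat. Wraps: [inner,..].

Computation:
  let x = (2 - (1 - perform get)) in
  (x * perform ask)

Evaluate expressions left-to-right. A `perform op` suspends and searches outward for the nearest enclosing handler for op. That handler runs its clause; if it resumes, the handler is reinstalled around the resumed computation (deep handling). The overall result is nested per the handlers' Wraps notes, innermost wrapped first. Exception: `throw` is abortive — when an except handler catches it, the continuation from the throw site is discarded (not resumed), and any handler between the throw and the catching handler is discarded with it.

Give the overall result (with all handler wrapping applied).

Step-by-step:
get @ H3 ⇒ 4
ask @ H0 ⇒ 1
H0 returns 5
H1 returns 5
H2 returns (5, ())
H3 returns ((5, ()), 4)
H4 returns [((5, ()), 4)]
= [((5, ()), 4)]

Answer: [((5, ()), 4)]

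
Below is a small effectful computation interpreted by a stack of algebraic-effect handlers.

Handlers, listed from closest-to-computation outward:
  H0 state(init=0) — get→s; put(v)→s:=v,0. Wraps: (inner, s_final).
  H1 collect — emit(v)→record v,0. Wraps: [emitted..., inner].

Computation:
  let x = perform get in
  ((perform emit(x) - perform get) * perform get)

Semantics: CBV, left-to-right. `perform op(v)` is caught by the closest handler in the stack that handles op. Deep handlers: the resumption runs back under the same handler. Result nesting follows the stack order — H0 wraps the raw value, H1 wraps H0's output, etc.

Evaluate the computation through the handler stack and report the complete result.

Answer: [0, (0, 0)]

Working:
get @ H0 ⇒ 0
emit(0) @ H1 ⇒ out+=0
get @ H0 ⇒ 0
get @ H0 ⇒ 0
H0 returns (0, 0)
H1 returns [0, (0, 0)]
= [0, (0, 0)]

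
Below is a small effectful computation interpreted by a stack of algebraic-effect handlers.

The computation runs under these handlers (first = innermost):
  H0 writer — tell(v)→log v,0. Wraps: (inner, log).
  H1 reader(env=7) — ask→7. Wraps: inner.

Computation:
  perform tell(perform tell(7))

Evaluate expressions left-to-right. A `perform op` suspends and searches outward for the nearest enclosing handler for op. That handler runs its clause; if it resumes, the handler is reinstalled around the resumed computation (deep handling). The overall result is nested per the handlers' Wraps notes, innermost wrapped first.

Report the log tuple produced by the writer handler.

Answer: (7, 0)

Step-by-step:
tell(7) @ H0 ⇒ log+=7
tell(0) @ H0 ⇒ log+=0
H0 returns (0, (7, 0))
H1 returns (0, (7, 0))
= (0, (7, 0))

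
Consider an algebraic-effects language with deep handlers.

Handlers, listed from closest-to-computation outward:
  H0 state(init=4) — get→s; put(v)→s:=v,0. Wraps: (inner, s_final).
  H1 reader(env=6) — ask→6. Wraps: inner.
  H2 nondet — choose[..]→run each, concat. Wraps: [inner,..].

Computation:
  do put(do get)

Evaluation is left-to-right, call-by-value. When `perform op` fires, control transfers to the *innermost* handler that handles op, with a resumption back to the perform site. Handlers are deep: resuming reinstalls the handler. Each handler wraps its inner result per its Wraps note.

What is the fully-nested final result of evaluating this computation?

Working:
get @ H0 ⇒ 4
put(4) @ H0 ⇒ s:=4
H0 returns (0, 4)
H1 returns (0, 4)
H2 returns [(0, 4)]
= [(0, 4)]

Answer: [(0, 4)]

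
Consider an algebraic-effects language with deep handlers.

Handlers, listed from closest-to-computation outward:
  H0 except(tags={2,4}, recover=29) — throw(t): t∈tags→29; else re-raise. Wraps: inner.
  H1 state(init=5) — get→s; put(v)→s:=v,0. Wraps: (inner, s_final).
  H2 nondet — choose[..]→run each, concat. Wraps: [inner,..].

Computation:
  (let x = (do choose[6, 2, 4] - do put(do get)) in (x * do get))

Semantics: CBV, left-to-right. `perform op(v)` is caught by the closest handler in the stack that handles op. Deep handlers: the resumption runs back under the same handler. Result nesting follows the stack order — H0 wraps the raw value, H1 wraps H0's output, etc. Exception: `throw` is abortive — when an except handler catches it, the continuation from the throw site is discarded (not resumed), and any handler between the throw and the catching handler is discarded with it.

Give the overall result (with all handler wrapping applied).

Step-by-step:
choose[6, 2, 4] @ H2
  branch[0] choose=6:
    get @ H1 ⇒ 5
    put(5) @ H1 ⇒ s:=5
    get @ H1 ⇒ 5
    H0 returns 30
    H1 returns (30, 5)
    H2 returns [(30, 5)]
  branch[1] choose=2:
    get @ H1 ⇒ 5
    put(5) @ H1 ⇒ s:=5
    get @ H1 ⇒ 5
    H0 returns 10
    H1 returns (10, 5)
    H2 returns [(10, 5)]
  branch[2] choose=4:
    get @ H1 ⇒ 5
    put(5) @ H1 ⇒ s:=5
    get @ H1 ⇒ 5
    H0 returns 20
    H1 returns (20, 5)
    H2 returns [(20, 5)]
= [(30, 5), (10, 5), (20, 5)]

Answer: [(30, 5), (10, 5), (20, 5)]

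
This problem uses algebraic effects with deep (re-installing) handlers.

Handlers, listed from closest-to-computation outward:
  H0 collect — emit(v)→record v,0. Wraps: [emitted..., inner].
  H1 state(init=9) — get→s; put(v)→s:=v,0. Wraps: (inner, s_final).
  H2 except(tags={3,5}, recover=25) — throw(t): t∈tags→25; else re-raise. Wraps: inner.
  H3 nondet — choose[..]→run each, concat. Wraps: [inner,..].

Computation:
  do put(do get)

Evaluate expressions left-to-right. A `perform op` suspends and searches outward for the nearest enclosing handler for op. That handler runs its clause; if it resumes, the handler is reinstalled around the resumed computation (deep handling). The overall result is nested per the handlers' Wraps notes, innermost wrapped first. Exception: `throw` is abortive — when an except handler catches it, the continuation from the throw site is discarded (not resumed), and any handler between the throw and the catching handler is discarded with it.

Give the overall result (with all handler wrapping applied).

Answer: [([0], 9)]

Evaluation trace:
get @ H1 ⇒ 9
put(9) @ H1 ⇒ s:=9
H0 returns [0]
H1 returns ([0], 9)
H2 returns ([0], 9)
H3 returns [([0], 9)]
= [([0], 9)]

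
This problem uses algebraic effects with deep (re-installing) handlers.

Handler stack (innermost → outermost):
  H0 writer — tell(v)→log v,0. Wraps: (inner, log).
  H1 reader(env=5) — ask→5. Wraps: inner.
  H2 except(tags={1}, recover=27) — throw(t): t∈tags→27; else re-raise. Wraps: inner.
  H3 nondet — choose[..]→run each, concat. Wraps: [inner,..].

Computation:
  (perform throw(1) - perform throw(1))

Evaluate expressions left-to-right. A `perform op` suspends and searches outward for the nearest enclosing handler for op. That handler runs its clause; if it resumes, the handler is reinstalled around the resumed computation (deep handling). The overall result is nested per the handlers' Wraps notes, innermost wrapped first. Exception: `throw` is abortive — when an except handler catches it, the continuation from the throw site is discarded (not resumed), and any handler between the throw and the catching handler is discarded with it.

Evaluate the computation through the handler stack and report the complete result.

Answer: [27]

Working:
throw(1) @ H2 caught ⇒ 27
H3 returns [27]
= [27]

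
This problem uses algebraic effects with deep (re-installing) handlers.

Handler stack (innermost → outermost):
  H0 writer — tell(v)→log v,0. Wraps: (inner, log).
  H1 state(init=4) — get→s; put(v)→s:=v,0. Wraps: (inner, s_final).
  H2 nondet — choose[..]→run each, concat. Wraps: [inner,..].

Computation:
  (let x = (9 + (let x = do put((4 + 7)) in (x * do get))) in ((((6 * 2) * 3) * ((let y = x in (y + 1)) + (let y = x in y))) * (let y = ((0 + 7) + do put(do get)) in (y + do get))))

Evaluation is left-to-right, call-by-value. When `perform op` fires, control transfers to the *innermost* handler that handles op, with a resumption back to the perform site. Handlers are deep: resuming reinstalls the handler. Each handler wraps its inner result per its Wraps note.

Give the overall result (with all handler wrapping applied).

Working:
put(11) @ H1 ⇒ s:=11
get @ H1 ⇒ 11
get @ H1 ⇒ 11
put(11) @ H1 ⇒ s:=11
get @ H1 ⇒ 11
H0 returns (12312, ())
H1 returns ((12312, ()), 11)
H2 returns [((12312, ()), 11)]
= [((12312, ()), 11)]

Answer: [((12312, ()), 11)]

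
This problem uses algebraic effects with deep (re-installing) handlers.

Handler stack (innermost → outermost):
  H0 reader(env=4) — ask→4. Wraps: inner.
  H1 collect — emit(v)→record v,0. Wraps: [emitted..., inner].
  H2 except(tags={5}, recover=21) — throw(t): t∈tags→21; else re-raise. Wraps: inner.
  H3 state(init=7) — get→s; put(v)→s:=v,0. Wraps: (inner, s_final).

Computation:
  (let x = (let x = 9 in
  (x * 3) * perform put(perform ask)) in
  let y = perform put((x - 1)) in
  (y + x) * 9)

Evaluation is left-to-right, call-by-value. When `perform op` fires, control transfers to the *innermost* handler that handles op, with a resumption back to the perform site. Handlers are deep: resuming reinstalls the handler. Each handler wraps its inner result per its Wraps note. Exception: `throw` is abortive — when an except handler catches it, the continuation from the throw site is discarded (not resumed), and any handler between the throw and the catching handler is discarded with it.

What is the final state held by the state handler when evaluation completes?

Working:
ask @ H0 ⇒ 4
put(4) @ H3 ⇒ s:=4
put(-1) @ H3 ⇒ s:=-1
H0 returns 0
H1 returns [0]
H2 returns [0]
H3 returns ([0], -1)
= ([0], -1)

Answer: -1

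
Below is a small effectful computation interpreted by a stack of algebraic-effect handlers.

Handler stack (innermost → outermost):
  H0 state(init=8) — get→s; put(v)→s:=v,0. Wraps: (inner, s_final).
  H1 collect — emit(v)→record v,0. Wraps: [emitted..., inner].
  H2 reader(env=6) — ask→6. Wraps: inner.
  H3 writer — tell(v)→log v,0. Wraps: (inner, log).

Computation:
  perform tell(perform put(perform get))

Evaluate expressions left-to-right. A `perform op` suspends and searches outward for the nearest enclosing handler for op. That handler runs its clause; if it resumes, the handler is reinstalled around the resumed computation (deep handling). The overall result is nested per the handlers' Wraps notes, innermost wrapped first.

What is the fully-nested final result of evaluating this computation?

Evaluation trace:
get @ H0 ⇒ 8
put(8) @ H0 ⇒ s:=8
tell(0) @ H3 ⇒ log+=0
H0 returns (0, 8)
H1 returns [(0, 8)]
H2 returns [(0, 8)]
H3 returns ([(0, 8)], (0))
= ([(0, 8)], (0))

Answer: ([(0, 8)], (0))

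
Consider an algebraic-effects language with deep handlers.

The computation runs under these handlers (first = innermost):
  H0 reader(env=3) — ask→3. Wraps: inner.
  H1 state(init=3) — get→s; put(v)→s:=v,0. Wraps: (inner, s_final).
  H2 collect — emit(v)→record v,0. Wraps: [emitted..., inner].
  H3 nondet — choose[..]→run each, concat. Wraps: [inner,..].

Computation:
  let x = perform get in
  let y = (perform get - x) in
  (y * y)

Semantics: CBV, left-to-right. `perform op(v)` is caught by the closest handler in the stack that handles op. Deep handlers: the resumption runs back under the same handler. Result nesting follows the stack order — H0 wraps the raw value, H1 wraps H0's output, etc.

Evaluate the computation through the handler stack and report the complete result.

Answer: [[(0, 3)]]

Evaluation trace:
get @ H1 ⇒ 3
get @ H1 ⇒ 3
H0 returns 0
H1 returns (0, 3)
H2 returns [(0, 3)]
H3 returns [[(0, 3)]]
= [[(0, 3)]]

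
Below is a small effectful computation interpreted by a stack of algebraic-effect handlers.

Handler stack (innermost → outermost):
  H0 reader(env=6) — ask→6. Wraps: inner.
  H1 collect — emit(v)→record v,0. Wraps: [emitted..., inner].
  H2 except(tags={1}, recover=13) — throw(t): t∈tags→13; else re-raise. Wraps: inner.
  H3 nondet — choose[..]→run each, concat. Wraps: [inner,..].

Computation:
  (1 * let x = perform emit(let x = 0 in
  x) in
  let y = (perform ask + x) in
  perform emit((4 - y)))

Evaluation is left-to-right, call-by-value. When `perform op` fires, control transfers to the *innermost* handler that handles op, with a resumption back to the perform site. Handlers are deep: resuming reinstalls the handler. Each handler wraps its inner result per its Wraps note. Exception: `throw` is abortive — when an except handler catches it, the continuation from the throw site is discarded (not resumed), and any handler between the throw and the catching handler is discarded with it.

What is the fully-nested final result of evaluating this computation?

Answer: [[0, -2, 0]]

Working:
emit(0) @ H1 ⇒ out+=0
ask @ H0 ⇒ 6
emit(-2) @ H1 ⇒ out+=-2
H0 returns 0
H1 returns [0, -2, 0]
H2 returns [0, -2, 0]
H3 returns [[0, -2, 0]]
= [[0, -2, 0]]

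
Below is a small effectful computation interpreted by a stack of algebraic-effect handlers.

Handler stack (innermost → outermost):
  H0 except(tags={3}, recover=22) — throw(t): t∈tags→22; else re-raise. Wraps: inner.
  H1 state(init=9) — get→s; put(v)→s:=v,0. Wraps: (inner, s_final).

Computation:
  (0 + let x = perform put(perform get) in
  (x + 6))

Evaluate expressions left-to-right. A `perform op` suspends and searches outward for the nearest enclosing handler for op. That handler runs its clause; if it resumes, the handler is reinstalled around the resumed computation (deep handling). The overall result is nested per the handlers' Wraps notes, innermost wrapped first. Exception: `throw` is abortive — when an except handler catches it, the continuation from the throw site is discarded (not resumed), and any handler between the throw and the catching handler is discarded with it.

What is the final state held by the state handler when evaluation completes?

Answer: 9

Step-by-step:
get @ H1 ⇒ 9
put(9) @ H1 ⇒ s:=9
H0 returns 6
H1 returns (6, 9)
= (6, 9)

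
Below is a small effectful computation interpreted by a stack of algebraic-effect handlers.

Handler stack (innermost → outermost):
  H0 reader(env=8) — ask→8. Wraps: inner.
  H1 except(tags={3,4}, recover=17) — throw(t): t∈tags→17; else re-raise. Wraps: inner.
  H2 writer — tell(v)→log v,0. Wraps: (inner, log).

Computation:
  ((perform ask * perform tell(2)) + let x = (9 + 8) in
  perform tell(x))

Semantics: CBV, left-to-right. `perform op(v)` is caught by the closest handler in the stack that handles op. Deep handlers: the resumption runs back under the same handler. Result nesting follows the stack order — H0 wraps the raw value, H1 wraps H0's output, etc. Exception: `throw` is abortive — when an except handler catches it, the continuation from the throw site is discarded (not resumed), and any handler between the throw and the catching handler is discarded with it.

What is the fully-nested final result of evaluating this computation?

Answer: (0, (2, 17))

Evaluation trace:
ask @ H0 ⇒ 8
tell(2) @ H2 ⇒ log+=2
tell(17) @ H2 ⇒ log+=17
H0 returns 0
H1 returns 0
H2 returns (0, (2, 17))
= (0, (2, 17))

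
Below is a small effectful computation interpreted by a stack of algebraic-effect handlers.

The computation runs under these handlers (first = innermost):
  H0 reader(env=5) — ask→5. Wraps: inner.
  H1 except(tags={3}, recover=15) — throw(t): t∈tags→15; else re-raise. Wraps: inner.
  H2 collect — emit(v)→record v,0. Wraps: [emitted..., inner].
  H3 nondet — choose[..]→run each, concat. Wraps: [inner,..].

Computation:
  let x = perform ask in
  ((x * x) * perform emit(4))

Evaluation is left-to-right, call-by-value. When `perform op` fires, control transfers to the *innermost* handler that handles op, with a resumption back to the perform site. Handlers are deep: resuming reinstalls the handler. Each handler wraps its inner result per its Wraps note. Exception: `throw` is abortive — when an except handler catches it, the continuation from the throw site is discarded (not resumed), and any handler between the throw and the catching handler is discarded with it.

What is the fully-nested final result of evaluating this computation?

Answer: [[4, 0]]

Evaluation trace:
ask @ H0 ⇒ 5
emit(4) @ H2 ⇒ out+=4
H0 returns 0
H1 returns 0
H2 returns [4, 0]
H3 returns [[4, 0]]
= [[4, 0]]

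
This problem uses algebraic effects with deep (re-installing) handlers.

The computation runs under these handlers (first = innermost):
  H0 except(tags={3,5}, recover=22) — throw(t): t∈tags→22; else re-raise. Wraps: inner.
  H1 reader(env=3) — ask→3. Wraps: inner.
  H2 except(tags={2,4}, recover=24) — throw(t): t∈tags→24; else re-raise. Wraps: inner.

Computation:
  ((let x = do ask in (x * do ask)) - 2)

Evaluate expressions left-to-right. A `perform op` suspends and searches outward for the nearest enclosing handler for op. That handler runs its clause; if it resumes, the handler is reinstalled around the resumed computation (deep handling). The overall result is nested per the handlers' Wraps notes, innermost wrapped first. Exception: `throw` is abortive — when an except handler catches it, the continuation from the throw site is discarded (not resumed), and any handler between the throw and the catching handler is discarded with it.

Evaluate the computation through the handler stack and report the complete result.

Answer: 7

Step-by-step:
ask @ H1 ⇒ 3
ask @ H1 ⇒ 3
H0 returns 7
H1 returns 7
H2 returns 7
= 7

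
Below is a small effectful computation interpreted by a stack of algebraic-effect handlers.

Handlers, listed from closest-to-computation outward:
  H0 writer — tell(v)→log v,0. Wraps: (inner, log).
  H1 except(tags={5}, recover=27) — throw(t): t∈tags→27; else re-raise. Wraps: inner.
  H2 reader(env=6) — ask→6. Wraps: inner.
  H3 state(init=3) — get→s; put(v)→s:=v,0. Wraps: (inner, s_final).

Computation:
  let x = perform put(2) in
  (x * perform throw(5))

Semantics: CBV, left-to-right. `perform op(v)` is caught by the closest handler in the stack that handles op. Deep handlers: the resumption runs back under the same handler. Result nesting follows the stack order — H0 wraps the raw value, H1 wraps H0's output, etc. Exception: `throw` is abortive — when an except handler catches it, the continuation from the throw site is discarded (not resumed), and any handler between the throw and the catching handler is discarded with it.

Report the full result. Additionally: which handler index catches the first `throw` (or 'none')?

Answer: (27, 2) ; first throw caught by: H1

Step-by-step:
put(2) @ H3 ⇒ s:=2
throw(5) @ H1 caught ⇒ 27
H2 returns 27
H3 returns (27, 2)
= (27, 2)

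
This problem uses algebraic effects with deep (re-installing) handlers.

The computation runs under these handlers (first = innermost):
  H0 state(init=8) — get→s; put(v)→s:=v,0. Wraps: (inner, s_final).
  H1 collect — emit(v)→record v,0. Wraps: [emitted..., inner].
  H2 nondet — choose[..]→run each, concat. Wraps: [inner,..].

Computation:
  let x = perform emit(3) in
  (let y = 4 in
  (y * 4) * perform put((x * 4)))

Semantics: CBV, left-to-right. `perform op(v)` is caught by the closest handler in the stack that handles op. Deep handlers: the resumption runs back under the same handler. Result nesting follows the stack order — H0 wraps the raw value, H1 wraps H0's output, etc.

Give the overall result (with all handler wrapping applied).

Answer: [[3, (0, 0)]]

Evaluation trace:
emit(3) @ H1 ⇒ out+=3
put(0) @ H0 ⇒ s:=0
H0 returns (0, 0)
H1 returns [3, (0, 0)]
H2 returns [[3, (0, 0)]]
= [[3, (0, 0)]]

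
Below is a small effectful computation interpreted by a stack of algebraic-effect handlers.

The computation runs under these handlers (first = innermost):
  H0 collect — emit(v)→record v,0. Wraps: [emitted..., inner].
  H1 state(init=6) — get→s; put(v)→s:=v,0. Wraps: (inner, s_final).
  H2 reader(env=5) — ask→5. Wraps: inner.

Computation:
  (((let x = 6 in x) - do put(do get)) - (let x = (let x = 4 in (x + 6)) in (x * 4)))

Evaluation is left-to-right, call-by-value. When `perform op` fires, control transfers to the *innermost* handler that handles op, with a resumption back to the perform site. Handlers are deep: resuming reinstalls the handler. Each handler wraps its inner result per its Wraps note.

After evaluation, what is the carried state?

Working:
get @ H1 ⇒ 6
put(6) @ H1 ⇒ s:=6
H0 returns [-34]
H1 returns ([-34], 6)
H2 returns ([-34], 6)
= ([-34], 6)

Answer: 6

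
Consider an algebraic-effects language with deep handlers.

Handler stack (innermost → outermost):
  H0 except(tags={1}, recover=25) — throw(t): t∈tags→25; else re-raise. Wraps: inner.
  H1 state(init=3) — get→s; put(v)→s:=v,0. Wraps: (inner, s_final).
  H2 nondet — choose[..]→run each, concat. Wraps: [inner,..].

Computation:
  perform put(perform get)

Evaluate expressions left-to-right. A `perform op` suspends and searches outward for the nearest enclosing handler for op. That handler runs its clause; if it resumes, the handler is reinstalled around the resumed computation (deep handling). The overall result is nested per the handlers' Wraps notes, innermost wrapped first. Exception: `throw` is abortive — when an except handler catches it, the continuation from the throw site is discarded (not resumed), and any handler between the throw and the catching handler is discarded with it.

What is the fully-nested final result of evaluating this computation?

Evaluation trace:
get @ H1 ⇒ 3
put(3) @ H1 ⇒ s:=3
H0 returns 0
H1 returns (0, 3)
H2 returns [(0, 3)]
= [(0, 3)]

Answer: [(0, 3)]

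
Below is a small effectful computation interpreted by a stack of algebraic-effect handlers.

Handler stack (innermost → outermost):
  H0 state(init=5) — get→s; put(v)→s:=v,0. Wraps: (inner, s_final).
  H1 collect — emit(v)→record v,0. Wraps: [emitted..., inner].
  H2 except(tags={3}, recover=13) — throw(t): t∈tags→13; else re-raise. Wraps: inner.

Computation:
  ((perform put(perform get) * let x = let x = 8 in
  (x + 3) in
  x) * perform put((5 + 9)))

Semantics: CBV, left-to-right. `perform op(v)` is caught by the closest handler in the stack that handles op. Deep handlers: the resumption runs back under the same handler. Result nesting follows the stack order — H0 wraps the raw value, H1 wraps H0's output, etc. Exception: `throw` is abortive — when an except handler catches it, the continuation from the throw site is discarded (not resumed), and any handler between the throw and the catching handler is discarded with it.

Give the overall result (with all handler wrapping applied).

Evaluation trace:
get @ H0 ⇒ 5
put(5) @ H0 ⇒ s:=5
put(14) @ H0 ⇒ s:=14
H0 returns (0, 14)
H1 returns [(0, 14)]
H2 returns [(0, 14)]
= [(0, 14)]

Answer: [(0, 14)]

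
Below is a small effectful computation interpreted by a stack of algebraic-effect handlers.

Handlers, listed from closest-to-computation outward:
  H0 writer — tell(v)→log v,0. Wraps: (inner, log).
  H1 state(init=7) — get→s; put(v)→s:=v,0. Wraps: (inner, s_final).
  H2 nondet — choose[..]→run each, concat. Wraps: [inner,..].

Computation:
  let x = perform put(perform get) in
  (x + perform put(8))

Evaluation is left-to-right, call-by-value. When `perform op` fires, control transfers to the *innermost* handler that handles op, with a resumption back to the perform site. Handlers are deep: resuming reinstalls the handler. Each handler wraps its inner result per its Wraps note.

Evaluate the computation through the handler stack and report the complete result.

Answer: [((0, ()), 8)]

Working:
get @ H1 ⇒ 7
put(7) @ H1 ⇒ s:=7
put(8) @ H1 ⇒ s:=8
H0 returns (0, ())
H1 returns ((0, ()), 8)
H2 returns [((0, ()), 8)]
= [((0, ()), 8)]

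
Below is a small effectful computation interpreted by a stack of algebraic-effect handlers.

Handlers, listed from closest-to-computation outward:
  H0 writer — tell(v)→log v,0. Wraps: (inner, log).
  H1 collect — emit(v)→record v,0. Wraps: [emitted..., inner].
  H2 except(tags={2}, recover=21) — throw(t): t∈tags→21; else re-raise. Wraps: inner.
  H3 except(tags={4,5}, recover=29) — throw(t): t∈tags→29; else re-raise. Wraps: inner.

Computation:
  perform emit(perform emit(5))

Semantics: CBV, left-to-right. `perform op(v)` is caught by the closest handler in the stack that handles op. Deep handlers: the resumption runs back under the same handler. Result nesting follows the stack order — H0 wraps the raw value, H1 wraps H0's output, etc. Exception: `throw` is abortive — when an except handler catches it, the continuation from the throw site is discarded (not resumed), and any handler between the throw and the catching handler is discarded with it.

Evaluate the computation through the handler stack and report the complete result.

Answer: [5, 0, (0, ())]

Evaluation trace:
emit(5) @ H1 ⇒ out+=5
emit(0) @ H1 ⇒ out+=0
H0 returns (0, ())
H1 returns [5, 0, (0, ())]
H2 returns [5, 0, (0, ())]
H3 returns [5, 0, (0, ())]
= [5, 0, (0, ())]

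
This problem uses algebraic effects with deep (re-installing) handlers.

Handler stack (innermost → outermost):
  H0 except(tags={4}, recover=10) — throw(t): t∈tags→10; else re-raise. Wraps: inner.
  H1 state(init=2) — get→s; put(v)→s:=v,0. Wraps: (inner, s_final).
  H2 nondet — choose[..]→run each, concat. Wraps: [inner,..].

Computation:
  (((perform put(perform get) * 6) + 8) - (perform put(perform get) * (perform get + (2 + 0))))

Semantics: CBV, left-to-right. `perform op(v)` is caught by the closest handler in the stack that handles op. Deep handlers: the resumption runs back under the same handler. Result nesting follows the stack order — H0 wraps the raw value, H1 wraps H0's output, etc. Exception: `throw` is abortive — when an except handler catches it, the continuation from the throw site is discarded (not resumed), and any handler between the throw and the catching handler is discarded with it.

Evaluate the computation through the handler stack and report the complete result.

Answer: [(8, 2)]

Step-by-step:
get @ H1 ⇒ 2
put(2) @ H1 ⇒ s:=2
get @ H1 ⇒ 2
put(2) @ H1 ⇒ s:=2
get @ H1 ⇒ 2
H0 returns 8
H1 returns (8, 2)
H2 returns [(8, 2)]
= [(8, 2)]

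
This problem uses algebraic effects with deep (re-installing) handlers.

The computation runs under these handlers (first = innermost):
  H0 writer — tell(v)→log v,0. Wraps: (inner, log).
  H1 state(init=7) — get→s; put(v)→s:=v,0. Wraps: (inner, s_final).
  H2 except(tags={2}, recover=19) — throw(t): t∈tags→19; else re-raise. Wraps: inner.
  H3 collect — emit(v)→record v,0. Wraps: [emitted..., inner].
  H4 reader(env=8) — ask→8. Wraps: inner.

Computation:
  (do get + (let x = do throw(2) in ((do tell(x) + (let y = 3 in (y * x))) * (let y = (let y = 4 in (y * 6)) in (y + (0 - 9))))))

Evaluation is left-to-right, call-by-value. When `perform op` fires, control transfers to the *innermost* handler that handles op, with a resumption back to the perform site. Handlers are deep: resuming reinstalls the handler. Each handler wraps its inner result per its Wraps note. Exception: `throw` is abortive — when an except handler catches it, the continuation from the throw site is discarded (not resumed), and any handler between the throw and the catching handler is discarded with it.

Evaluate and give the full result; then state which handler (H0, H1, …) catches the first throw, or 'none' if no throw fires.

Answer: [19] ; first throw caught by: H2

Step-by-step:
get @ H1 ⇒ 7
throw(2) @ H2 caught ⇒ 19
H3 returns [19]
H4 returns [19]
= [19]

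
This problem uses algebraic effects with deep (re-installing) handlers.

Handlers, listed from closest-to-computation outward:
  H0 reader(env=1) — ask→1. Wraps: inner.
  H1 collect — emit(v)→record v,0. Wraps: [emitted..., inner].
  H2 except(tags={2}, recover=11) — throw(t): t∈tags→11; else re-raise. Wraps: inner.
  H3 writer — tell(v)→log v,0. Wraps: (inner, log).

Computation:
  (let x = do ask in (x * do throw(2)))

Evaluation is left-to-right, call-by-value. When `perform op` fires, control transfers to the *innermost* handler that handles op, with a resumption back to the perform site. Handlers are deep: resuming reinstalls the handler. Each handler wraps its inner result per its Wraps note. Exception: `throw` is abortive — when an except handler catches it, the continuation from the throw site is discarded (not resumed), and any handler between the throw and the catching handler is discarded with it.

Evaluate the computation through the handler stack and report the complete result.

Step-by-step:
ask @ H0 ⇒ 1
throw(2) @ H2 caught ⇒ 11
H3 returns (11, ())
= (11, ())

Answer: (11, ())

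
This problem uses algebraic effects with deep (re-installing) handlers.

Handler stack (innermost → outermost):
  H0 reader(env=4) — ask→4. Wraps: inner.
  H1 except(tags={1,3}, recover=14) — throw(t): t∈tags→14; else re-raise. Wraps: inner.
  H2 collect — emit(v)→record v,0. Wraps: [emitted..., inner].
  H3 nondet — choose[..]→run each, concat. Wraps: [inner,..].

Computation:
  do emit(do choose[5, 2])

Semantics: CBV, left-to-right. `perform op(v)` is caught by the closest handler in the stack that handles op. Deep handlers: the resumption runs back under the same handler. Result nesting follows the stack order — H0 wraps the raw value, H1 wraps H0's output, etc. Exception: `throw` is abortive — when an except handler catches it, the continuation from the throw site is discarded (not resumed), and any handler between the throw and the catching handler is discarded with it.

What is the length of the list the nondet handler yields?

Answer: 2

Evaluation trace:
choose[5, 2] @ H3
  branch[0] choose=5:
    emit(5) @ H2 ⇒ out+=5
    H0 returns 0
    H1 returns 0
    H2 returns [5, 0]
    H3 returns [[5, 0]]
  branch[1] choose=2:
    emit(2) @ H2 ⇒ out+=2
    H0 returns 0
    H1 returns 0
    H2 returns [2, 0]
    H3 returns [[2, 0]]
= [[5, 0], [2, 0]]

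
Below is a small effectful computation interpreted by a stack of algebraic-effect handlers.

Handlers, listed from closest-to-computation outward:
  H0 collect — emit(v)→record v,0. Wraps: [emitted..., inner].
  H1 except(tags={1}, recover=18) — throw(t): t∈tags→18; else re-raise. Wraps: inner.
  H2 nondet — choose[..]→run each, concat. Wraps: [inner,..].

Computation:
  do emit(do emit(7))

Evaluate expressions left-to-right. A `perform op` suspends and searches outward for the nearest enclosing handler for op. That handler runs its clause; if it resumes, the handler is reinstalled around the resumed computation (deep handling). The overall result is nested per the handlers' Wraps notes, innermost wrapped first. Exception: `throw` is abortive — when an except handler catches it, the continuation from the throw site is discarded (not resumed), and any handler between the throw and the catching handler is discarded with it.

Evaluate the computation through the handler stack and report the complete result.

Answer: [[7, 0, 0]]

Step-by-step:
emit(7) @ H0 ⇒ out+=7
emit(0) @ H0 ⇒ out+=0
H0 returns [7, 0, 0]
H1 returns [7, 0, 0]
H2 returns [[7, 0, 0]]
= [[7, 0, 0]]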